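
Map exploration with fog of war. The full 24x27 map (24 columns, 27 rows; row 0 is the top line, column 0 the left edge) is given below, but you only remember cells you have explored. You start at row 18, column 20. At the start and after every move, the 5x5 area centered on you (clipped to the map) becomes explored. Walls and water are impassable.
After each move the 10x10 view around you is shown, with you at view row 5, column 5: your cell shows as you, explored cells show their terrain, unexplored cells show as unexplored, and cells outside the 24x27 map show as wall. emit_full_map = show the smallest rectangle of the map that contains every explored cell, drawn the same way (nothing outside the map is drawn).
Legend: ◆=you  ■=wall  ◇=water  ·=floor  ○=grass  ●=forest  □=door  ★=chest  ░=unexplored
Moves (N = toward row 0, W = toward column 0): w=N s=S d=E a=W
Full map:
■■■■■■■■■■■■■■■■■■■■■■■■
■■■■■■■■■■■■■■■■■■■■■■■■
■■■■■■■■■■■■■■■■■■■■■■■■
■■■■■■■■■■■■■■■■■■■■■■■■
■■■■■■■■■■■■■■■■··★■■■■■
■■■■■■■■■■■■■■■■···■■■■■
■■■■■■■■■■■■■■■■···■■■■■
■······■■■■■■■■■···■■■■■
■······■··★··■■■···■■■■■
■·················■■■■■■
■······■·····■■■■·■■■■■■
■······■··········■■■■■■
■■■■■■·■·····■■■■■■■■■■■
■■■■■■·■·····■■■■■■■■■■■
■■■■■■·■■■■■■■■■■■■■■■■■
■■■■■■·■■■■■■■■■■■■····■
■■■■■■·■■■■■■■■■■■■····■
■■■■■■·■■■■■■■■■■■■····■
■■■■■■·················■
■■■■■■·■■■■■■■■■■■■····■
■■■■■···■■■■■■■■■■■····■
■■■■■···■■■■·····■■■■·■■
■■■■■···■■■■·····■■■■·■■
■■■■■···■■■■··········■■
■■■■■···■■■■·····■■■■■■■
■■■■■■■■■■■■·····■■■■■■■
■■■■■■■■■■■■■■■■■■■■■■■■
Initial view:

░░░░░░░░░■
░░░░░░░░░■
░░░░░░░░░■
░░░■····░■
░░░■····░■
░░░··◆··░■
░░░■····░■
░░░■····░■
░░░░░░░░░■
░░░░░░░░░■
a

░░░░░░░░░░
░░░░░░░░░░
░░░░░░░░░░
░░░■■····░
░░░■■····░
░░░··◆···░
░░░■■····░
░░░■■····░
░░░░░░░░░░
░░░░░░░░░░

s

░░░░░░░░░░
░░░░░░░░░░
░░░■■····░
░░░■■····░
░░░······░
░░░■■◆···░
░░░■■····░
░░░■■■■·░░
░░░░░░░░░░
░░░░░░░░░░

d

░░░░░░░░░■
░░░░░░░░░■
░░■■····░■
░░■■····░■
░░······░■
░░■■·◆··░■
░░■■····░■
░░■■■■·■░■
░░░░░░░░░■
░░░░░░░░░■

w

░░░░░░░░░■
░░░░░░░░░■
░░░░░░░░░■
░░■■····░■
░░■■····░■
░░···◆··░■
░░■■····░■
░░■■····░■
░░■■■■·■░■
░░░░░░░░░■

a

░░░░░░░░░░
░░░░░░░░░░
░░░░░░░░░░
░░░■■····░
░░░■■····░
░░░··◆···░
░░░■■····░
░░░■■····░
░░░■■■■·■░
░░░░░░░░░░

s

░░░░░░░░░░
░░░░░░░░░░
░░░■■····░
░░░■■····░
░░░······░
░░░■■◆···░
░░░■■····░
░░░■■■■·■░
░░░░░░░░░░
░░░░░░░░░░

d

░░░░░░░░░■
░░░░░░░░░■
░░■■····░■
░░■■····░■
░░······░■
░░■■·◆··░■
░░■■····░■
░░■■■■·■░■
░░░░░░░░░■
░░░░░░░░░■

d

░░░░░░░░■■
░░░░░░░░■■
░■■····░■■
░■■····■■■
░······■■■
░■■··◆·■■■
░■■····■■■
░■■■■·■■■■
░░░░░░░░■■
░░░░░░░░■■

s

░░░░░░░░■■
░■■····░■■
░■■····■■■
░······■■■
░■■····■■■
░■■··◆·■■■
░■■■■·■■■■
░░░■■·■■■■
░░░░░░░░■■
░░░░░░░░■■

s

░■■····░■■
░■■····■■■
░······■■■
░■■····■■■
░■■····■■■
░■■■■◆■■■■
░░░■■·■■■■
░░░···■■■■
░░░░░░░░■■
░░░░░░░░■■

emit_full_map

■■····░
■■····■
······■
■■····■
■■····■
■■■■◆■■
░░■■·■■
░░···■■

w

░░░░░░░░■■
░■■····░■■
░■■····■■■
░······■■■
░■■····■■■
░■■··◆·■■■
░■■■■·■■■■
░░░■■·■■■■
░░░···■■■■
░░░░░░░░■■

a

░░░░░░░░░■
░░■■····░■
░░■■····■■
░░······■■
░░■■····■■
░░■■·◆··■■
░░■■■■·■■■
░░░■■■·■■■
░░░░···■■■
░░░░░░░░░■

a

░░░░░░░░░░
░░░■■····░
░░░■■····■
░░░······■
░░░■■····■
░░░■■◆···■
░░░■■■■·■■
░░░■■■■·■■
░░░░░···■■
░░░░░░░░░░

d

░░░░░░░░░■
░░■■····░■
░░■■····■■
░░······■■
░░■■····■■
░░■■·◆··■■
░░■■■■·■■■
░░■■■■·■■■
░░░░···■■■
░░░░░░░░░■

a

░░░░░░░░░░
░░░■■····░
░░░■■····■
░░░······■
░░░■■····■
░░░■■◆···■
░░░■■■■·■■
░░░■■■■·■■
░░░░░···■■
░░░░░░░░░░

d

░░░░░░░░░■
░░■■····░■
░░■■····■■
░░······■■
░░■■····■■
░░■■·◆··■■
░░■■■■·■■■
░░■■■■·■■■
░░░░···■■■
░░░░░░░░░■


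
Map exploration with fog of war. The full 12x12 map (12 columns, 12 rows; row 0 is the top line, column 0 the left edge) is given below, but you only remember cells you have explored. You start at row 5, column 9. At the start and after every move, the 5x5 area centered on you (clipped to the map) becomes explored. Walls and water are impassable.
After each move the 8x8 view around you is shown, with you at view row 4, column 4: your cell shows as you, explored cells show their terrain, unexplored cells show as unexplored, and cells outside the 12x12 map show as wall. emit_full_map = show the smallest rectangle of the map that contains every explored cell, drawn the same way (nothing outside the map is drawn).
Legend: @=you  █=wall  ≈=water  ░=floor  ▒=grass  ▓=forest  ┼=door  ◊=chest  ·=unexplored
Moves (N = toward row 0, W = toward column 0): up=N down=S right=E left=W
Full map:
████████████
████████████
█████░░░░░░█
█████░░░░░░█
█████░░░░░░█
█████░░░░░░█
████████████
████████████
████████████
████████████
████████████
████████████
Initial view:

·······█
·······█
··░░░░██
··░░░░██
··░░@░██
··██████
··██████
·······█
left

········
········
··░░░░░█
··░░░░░█
··░░@░░█
··██████
··██████
········

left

········
········
··░░░░░░
··░░░░░░
··░░@░░░
··██████
··██████
········

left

········
········
··█░░░░░
··█░░░░░
··█░@░░░
··██████
··██████
········

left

········
········
··██░░░░
··██░░░░
··██@░░░
··██████
··██████
········

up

········
········
··██░░░·
··██░░░░
··██@░░░
··██░░░░
··██████
··██████

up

████████
········
··█████·
··██░░░·
··██@░░░
··██░░░░
··██░░░░
··██████

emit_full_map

█████····
██░░░····
██@░░░░░█
██░░░░░░█
██░░░░░░█
█████████
█████████

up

████████
████████
··█████·
··█████·
··██@░░·
··██░░░░
··██░░░░
··██░░░░

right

████████
████████
·██████·
·██████·
·██░@░░·
·██░░░░░
·██░░░░░
·██░░░░░

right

████████
████████
███████·
███████·
██░░@░░·
██░░░░░░
██░░░░░░
██░░░░░░

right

████████
████████
███████·
███████·
█░░░@░░·
█░░░░░░█
█░░░░░░█
█░░░░░░█

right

████████
████████
████████
████████
░░░░@░██
░░░░░░██
░░░░░░██
░░░░░░██

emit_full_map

█████████
█████████
██░░░░@░█
██░░░░░░█
██░░░░░░█
██░░░░░░█
█████████
█████████


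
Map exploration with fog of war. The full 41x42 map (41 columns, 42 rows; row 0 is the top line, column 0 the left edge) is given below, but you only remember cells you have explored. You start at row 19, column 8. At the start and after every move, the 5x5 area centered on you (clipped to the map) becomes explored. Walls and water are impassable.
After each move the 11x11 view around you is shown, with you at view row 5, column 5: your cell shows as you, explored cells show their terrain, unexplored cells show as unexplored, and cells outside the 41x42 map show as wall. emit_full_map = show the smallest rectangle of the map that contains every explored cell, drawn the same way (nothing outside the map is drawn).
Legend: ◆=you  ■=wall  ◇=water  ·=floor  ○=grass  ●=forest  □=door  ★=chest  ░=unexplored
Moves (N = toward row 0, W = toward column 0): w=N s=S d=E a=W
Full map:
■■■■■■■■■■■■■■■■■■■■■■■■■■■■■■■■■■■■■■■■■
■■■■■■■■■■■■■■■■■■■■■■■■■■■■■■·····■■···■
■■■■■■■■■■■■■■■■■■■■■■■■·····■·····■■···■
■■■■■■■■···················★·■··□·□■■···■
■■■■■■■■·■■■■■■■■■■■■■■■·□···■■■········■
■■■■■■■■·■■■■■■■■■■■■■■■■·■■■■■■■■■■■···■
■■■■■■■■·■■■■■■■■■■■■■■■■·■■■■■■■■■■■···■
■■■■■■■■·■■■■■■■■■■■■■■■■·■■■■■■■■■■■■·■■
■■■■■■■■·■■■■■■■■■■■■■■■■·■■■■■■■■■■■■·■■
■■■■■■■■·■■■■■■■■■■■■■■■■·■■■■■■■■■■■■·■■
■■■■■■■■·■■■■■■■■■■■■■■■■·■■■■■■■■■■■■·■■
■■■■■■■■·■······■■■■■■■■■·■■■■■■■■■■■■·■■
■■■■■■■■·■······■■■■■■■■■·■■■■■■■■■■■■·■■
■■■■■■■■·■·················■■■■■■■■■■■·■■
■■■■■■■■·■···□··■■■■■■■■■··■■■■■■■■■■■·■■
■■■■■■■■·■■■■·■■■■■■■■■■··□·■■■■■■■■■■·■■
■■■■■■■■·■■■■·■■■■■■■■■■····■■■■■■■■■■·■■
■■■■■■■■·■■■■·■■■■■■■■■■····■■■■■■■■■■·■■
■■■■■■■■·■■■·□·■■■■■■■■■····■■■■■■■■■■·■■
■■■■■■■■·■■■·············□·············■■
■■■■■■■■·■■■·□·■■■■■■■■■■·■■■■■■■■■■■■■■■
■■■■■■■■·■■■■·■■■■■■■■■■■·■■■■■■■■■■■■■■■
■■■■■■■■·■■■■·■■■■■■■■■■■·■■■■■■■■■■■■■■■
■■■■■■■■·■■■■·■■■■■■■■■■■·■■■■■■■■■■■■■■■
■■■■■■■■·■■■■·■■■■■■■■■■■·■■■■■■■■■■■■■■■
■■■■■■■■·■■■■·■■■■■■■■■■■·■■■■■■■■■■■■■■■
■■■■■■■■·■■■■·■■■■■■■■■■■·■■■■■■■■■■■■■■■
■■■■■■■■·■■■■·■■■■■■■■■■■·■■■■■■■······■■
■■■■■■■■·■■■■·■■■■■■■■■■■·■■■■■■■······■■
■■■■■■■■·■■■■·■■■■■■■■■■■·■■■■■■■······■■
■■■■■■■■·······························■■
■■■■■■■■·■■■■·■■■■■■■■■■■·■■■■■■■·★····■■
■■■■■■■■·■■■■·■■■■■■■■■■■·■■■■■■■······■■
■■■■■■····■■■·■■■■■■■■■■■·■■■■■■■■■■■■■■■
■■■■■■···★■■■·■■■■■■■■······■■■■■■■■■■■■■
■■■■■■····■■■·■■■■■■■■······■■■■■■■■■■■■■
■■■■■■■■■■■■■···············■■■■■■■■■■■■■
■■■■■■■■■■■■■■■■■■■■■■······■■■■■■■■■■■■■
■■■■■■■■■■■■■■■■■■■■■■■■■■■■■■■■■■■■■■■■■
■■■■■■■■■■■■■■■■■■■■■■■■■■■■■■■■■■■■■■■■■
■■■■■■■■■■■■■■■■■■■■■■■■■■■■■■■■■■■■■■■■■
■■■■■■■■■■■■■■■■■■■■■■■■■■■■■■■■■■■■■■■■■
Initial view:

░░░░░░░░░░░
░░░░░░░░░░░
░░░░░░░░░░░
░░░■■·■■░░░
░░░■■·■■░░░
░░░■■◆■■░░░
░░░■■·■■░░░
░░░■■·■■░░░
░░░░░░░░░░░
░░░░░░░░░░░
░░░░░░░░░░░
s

░░░░░░░░░░░
░░░░░░░░░░░
░░░■■·■■░░░
░░░■■·■■░░░
░░░■■·■■░░░
░░░■■◆■■░░░
░░░■■·■■░░░
░░░■■·■■░░░
░░░░░░░░░░░
░░░░░░░░░░░
░░░░░░░░░░░

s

░░░░░░░░░░░
░░░■■·■■░░░
░░░■■·■■░░░
░░░■■·■■░░░
░░░■■·■■░░░
░░░■■◆■■░░░
░░░■■·■■░░░
░░░■■·■■░░░
░░░░░░░░░░░
░░░░░░░░░░░
░░░░░░░░░░░

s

░░░■■·■■░░░
░░░■■·■■░░░
░░░■■·■■░░░
░░░■■·■■░░░
░░░■■·■■░░░
░░░■■◆■■░░░
░░░■■·■■░░░
░░░■■·■■░░░
░░░░░░░░░░░
░░░░░░░░░░░
░░░░░░░░░░░

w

░░░░░░░░░░░
░░░■■·■■░░░
░░░■■·■■░░░
░░░■■·■■░░░
░░░■■·■■░░░
░░░■■◆■■░░░
░░░■■·■■░░░
░░░■■·■■░░░
░░░■■·■■░░░
░░░░░░░░░░░
░░░░░░░░░░░

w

░░░░░░░░░░░
░░░░░░░░░░░
░░░■■·■■░░░
░░░■■·■■░░░
░░░■■·■■░░░
░░░■■◆■■░░░
░░░■■·■■░░░
░░░■■·■■░░░
░░░■■·■■░░░
░░░■■·■■░░░
░░░░░░░░░░░

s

░░░░░░░░░░░
░░░■■·■■░░░
░░░■■·■■░░░
░░░■■·■■░░░
░░░■■·■■░░░
░░░■■◆■■░░░
░░░■■·■■░░░
░░░■■·■■░░░
░░░■■·■■░░░
░░░░░░░░░░░
░░░░░░░░░░░

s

░░░■■·■■░░░
░░░■■·■■░░░
░░░■■·■■░░░
░░░■■·■■░░░
░░░■■·■■░░░
░░░■■◆■■░░░
░░░■■·■■░░░
░░░■■·■■░░░
░░░░░░░░░░░
░░░░░░░░░░░
░░░░░░░░░░░

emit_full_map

■■·■■
■■·■■
■■·■■
■■·■■
■■·■■
■■◆■■
■■·■■
■■·■■


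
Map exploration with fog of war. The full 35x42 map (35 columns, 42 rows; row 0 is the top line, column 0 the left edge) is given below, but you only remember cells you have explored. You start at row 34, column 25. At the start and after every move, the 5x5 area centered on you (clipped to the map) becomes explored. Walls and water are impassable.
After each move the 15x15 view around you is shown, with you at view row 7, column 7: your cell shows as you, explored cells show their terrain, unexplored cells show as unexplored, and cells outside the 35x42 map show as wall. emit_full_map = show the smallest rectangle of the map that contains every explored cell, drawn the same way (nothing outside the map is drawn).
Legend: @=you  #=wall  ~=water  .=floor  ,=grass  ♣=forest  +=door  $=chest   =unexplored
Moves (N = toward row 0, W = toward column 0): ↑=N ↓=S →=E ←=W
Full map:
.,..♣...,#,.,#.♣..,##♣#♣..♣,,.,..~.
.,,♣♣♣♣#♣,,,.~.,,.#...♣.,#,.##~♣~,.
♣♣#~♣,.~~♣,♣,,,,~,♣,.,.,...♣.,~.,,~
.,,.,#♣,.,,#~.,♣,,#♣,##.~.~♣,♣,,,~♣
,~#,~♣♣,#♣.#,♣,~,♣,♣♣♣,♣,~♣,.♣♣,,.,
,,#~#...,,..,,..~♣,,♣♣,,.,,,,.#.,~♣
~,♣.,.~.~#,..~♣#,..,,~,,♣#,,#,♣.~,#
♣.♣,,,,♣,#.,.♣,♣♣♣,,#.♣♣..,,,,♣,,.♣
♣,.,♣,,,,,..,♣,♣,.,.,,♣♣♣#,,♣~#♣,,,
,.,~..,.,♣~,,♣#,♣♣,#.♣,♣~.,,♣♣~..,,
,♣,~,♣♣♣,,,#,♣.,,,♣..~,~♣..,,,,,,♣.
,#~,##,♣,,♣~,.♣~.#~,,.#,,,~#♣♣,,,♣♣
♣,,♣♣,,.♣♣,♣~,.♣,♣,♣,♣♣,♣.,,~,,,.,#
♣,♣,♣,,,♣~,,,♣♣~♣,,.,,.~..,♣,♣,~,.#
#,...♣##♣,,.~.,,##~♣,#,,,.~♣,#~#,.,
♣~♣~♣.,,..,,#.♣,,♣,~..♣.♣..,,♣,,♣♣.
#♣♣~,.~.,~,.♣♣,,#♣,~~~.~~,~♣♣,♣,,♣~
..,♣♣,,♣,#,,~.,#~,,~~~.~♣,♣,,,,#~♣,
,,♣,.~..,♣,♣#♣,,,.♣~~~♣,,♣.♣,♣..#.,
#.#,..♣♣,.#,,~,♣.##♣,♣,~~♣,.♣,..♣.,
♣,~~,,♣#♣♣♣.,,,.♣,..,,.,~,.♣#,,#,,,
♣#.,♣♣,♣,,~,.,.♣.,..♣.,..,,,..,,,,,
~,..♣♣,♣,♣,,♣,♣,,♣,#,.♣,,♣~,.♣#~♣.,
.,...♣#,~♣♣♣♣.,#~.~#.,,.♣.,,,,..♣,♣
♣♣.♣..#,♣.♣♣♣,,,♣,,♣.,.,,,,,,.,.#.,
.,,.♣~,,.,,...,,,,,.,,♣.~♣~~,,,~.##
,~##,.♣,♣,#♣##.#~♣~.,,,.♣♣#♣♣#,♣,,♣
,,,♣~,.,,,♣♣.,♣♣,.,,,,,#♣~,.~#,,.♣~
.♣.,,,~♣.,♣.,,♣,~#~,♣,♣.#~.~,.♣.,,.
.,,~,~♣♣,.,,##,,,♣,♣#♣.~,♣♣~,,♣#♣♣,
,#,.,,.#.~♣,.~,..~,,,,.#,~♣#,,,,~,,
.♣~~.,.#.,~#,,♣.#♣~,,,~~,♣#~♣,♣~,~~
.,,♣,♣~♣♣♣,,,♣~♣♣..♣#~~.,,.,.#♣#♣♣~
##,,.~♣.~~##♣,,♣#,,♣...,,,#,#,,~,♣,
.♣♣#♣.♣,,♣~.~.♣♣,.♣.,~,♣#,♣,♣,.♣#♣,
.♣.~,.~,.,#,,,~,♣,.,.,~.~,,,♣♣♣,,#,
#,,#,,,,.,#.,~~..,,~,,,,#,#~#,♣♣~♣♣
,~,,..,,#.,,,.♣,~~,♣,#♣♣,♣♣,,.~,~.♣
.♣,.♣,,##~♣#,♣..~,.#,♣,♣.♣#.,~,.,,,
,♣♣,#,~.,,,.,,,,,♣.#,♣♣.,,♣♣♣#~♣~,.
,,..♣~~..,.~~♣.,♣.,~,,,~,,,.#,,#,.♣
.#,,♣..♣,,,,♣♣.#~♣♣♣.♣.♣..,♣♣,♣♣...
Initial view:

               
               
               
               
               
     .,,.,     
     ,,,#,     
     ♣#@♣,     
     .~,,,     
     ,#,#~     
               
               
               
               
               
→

               
               
               
               
               
    .,,.,.     
    ,,,#,#     
    ♣#,@,♣     
    .~,,,♣     
    ,#,#~#     
               
               
               
               
               

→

               
               
               
               
               
   .,,.,.#     
   ,,,#,#,     
   ♣#,♣@♣,     
   .~,,,♣♣     
   ,#,#~#,     
               
               
               
               
               

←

               
               
               
               
               
    .,,.,.#    
    ,,,#,#,    
    ♣#,@,♣,    
    .~,,,♣♣    
    ,#,#~#,    
               
               
               
               
               

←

               
               
               
               
               
     .,,.,.#   
     ,,,#,#,   
     ♣#@♣,♣,   
     .~,,,♣♣   
     ,#,#~#,   
               
               
               
               
               

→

               
               
               
               
               
    .,,.,.#    
    ,,,#,#,    
    ♣#,@,♣,    
    .~,,,♣♣    
    ,#,#~#,    
               
               
               
               
               

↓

               
               
               
               
    .,,.,.#    
    ,,,#,#,    
    ♣#,♣,♣,    
    .~,@,♣♣    
    ,#,#~#,    
     ,♣♣,,     
               
               
               
               
###############

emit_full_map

.,,.,.#
,,,#,#,
♣#,♣,♣,
.~,@,♣♣
,#,#~#,
 ,♣♣,, 

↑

               
               
               
               
               
    .,,.,.#    
    ,,,#,#,    
    ♣#,@,♣,    
    .~,,,♣♣    
    ,#,#~#,    
     ,♣♣,,     
               
               
               
               

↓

               
               
               
               
    .,,.,.#    
    ,,,#,#,    
    ♣#,♣,♣,    
    .~,@,♣♣    
    ,#,#~#,    
     ,♣♣,,     
               
               
               
               
###############

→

               
               
               
               
   .,,.,.#     
   ,,,#,#,     
   ♣#,♣,♣,     
   .~,,@♣♣     
   ,#,#~#,     
    ,♣♣,,.     
               
               
               
               
###############

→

              #
              #
              #
              #
  .,,.,.#     #
  ,,,#,#,,    #
  ♣#,♣,♣,.    #
  .~,,,@♣♣    #
  ,#,#~#,♣    #
   ,♣♣,,.~    #
              #
              #
              #
              #
###############

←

               
               
               
               
   .,,.,.#     
   ,,,#,#,,    
   ♣#,♣,♣,.    
   .~,,@♣♣♣    
   ,#,#~#,♣    
    ,♣♣,,.~    
               
               
               
               
###############

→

              #
              #
              #
              #
  .,,.,.#     #
  ,,,#,#,,    #
  ♣#,♣,♣,.    #
  .~,,,@♣♣    #
  ,#,#~#,♣    #
   ,♣♣,,.~    #
              #
              #
              #
              #
###############

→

             ##
             ##
             ##
             ##
 .,,.,.#     ##
 ,,,#,#,,~   ##
 ♣#,♣,♣,.♣   ##
 .~,,,♣@♣,   ##
 ,#,#~#,♣♣   ##
  ,♣♣,,.~,   ##
             ##
             ##
             ##
             ##
###############

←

              #
              #
              #
              #
  .,,.,.#     #
  ,,,#,#,,~   #
  ♣#,♣,♣,.♣   #
  .~,,,@♣♣,   #
  ,#,#~#,♣♣   #
   ,♣♣,,.~,   #
              #
              #
              #
              #
###############

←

               
               
               
               
   .,,.,.#     
   ,,,#,#,,~   
   ♣#,♣,♣,.♣   
   .~,,@♣♣♣,   
   ,#,#~#,♣♣   
    ,♣♣,,.~,   
               
               
               
               
###############

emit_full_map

.,,.,.#  
,,,#,#,,~
♣#,♣,♣,.♣
.~,,@♣♣♣,
,#,#~#,♣♣
 ,♣♣,,.~,


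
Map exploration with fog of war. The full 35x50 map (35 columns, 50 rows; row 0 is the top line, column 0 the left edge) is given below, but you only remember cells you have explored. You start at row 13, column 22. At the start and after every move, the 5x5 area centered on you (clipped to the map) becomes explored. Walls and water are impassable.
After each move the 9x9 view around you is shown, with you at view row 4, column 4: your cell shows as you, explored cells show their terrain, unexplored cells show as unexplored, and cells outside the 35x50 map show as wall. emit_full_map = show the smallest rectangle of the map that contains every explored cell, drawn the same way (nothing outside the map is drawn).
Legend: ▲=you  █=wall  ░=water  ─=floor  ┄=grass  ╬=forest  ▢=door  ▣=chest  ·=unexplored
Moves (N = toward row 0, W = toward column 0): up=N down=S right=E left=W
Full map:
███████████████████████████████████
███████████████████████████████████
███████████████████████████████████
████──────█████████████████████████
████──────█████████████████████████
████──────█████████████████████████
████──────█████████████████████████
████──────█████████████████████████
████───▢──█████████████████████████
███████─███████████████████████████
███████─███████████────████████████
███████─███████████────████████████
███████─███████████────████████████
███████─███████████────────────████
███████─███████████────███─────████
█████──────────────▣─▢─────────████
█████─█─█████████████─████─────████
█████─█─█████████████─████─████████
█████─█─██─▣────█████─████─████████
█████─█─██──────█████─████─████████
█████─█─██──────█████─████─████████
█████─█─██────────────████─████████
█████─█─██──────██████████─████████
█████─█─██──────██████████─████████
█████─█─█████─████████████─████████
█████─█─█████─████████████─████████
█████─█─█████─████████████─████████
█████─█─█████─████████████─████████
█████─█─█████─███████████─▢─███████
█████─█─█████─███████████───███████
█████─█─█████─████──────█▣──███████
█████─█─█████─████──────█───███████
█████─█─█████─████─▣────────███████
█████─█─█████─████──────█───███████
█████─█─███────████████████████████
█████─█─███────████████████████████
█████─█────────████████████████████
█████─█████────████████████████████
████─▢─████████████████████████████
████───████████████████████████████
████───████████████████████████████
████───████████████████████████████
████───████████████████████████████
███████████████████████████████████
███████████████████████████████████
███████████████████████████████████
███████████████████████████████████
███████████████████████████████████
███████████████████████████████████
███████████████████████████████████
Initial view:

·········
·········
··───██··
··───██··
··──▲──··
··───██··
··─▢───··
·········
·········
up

·········
·········
··───██··
··───██··
··──▲██··
··─────··
··───██··
··─▢───··
·········

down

·········
··───██··
··───██··
··───██··
··──▲──··
··───██··
··─▢───··
·········
·········

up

·········
·········
··───██··
··───██··
··──▲██··
··─────··
··───██··
··─▢───··
·········

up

·········
·········
··█████··
··───██··
··──▲██··
··───██··
··─────··
··───██··
··─▢───··

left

·········
·········
··██████·
··────██·
··──▲─██·
··────██·
··──────·
···───██·
···─▢───·

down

·········
··██████·
··────██·
··────██·
··──▲─██·
··──────·
··────██·
···─▢───·
·········

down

··██████·
··────██·
··────██·
··────██·
··──▲───·
··────██·
··▣─▢───·
·········
·········

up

·········
··██████·
··────██·
··────██·
··──▲─██·
··──────·
··────██·
··▣─▢───·
·········

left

·········
···██████
··█────██
··█────██
··█─▲──██
··█──────
··█────██
···▣─▢───
·········

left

·········
····█████
··██────█
··██────█
··██▲───█
··██─────
··██────█
····▣─▢──
·········

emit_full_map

··██████
██────██
██────██
██▲───██
██──────
██────██
··▣─▢───

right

·········
···██████
·██────██
·██────██
·██─▲──██
·██──────
·██────██
···▣─▢───
·········

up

·········
·········
··███████
·██────██
·██─▲──██
·██────██
·██──────
·██────██
···▣─▢───

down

·········
··███████
·██────██
·██────██
·██─▲──██
·██──────
·██────██
···▣─▢───
·········

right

·········
·███████·
██────██·
██────██·
██──▲─██·
██──────·
██────██·
··▣─▢───·
·········

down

·███████·
██────██·
██────██·
██────██·
██──▲───·
██────██·
··▣─▢───·
·········
·········

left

··███████
·██────██
·██────██
·██────██
·██─▲────
·██────██
··─▣─▢───
·········
·········

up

·········
··███████
·██────██
·██────██
·██─▲──██
·██──────
·██────██
··─▣─▢───
·········

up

·········
·········
··███████
·██────██
·██─▲──██
·██────██
·██──────
·██────██
··─▣─▢───

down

·········
··███████
·██────██
·██────██
·██─▲──██
·██──────
·██────██
··─▣─▢───
·········

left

·········
···██████
··██────█
··██────█
··██▲───█
··██─────
··██────█
···─▣─▢──
·········

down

···██████
··██────█
··██────█
··██────█
··██▲────
··██────█
··──▣─▢──
·········
·········

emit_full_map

·███████
██────██
██────██
██────██
██▲─────
██────██
──▣─▢───

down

··██────█
··██────█
··██────█
··██─────
··██▲───█
··──▣─▢──
··████─··
·········
·········

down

··██────█
··██────█
··██─────
··██────█
··──▲─▢──
··████─··
··████─··
·········
·········

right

·██────██
·██────██
·██──────
·██────██
·──▣▲▢───
·████─█··
·████─█··
·········
·········

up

·██────██
·██────██
·██────██
·██──────
·██─▲──██
·──▣─▢───
·████─█··
·████─█··
·········

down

·██────██
·██────██
·██──────
·██────██
·──▣▲▢───
·████─█··
·████─█··
·········
·········

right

██────██·
██────██·
██──────·
██────██·
──▣─▲───·
████─██··
████─██··
·········
·········

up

██────██·
██────██·
██────██·
██──────·
██──▲─██·
──▣─▢───·
████─██··
████─██··
·········

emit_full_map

·███████
██────██
██────██
██────██
██──────
██──▲─██
──▣─▢───
████─██·
████─██·

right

█────██··
█────██··
█────██··
█──────··
█───▲██··
─▣─▢───··
███─███··
███─██···
·········

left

██────██·
██────██·
██────██·
██──────·
██──▲─██·
──▣─▢───·
████─███·
████─██··
·········

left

·██────██
·██────██
·██────██
·██──────
·██─▲──██
·──▣─▢───
·████─███
·████─██·
·········

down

·██────██
·██────██
·██──────
·██────██
·──▣▲▢───
·████─███
·████─██·
·········
·········

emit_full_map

·███████
██────██
██────██
██────██
██──────
██────██
──▣▲▢───
████─███
████─██·
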